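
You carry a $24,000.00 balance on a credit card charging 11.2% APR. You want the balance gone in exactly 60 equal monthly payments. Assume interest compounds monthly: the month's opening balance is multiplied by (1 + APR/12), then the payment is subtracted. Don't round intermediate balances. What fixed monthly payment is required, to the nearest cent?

$524.22

Monthly rate r = 11.2%/12 = 0.933333% = 0.00933333.
Level-payment amortization: P = B₀·r / (1 − (1+r)^(−n)) = 24000.00·0.00933333 / (1 − 1.00933^(−60)).
Denominator 1 − (1+r)^(−60) = 0.427305472.
P = 224 / 0.427305472 ≈ 524.22.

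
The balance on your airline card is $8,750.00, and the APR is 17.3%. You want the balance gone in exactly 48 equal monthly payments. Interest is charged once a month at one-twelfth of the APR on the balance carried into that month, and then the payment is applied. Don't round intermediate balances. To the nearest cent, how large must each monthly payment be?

Monthly rate r = 17.3%/12 = 1.44167% = 0.0144167.
Level-payment amortization: P = B₀·r / (1 − (1+r)^(−n)) = 8750.00·0.0144167 / (1 − 1.01442^(−48)).
Denominator 1 − (1+r)^(−48) = 0.496946757.
P = 126.146 / 0.496946757 ≈ 253.84.

$253.84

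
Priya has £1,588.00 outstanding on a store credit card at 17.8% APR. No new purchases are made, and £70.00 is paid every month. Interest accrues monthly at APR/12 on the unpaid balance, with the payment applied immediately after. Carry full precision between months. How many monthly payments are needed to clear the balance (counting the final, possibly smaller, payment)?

Monthly rate r = 17.8%/12 = 1.48333% = 0.0148333.
Recurrence: B ← B·(1+r) − £70.00.
Month 1: interest £23.56; balance after payment £1,541.56.
Month 2: interest £22.87; balance after payment £1,494.42.
Closed form: n = −ln(1 − rB₀/P)/ln(1+r) = −ln(0.6635)/ln(1.01483) ≈ 27.861, so the balance reaches zero during payment 28.

28 payments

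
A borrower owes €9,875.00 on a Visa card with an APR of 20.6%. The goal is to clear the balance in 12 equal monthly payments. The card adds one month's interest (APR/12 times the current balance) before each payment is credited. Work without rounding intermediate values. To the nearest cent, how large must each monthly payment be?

€917.60

Monthly rate r = 20.6%/12 = 1.71667% = 0.0171667.
Level-payment amortization: P = B₀·r / (1 − (1+r)^(−n)) = 9875.00·0.0171667 / (1 − 1.01717^(−12)).
Denominator 1 − (1+r)^(−12) = 0.184742946.
P = 169.521 / 0.184742946 ≈ 917.60.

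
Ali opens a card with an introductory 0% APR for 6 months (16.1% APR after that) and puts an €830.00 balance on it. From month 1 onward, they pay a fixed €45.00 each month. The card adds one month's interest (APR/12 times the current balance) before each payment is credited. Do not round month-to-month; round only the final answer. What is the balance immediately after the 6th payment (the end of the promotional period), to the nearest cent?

Promo months 1–6 at r₀ = 0%/12 = 0; months 7+ at r₁ = 16.1%/12 = 0.0134167.
After month 6 (no interest yet): B = €830.00 − 6·€45.00 = €560.00.

€560.00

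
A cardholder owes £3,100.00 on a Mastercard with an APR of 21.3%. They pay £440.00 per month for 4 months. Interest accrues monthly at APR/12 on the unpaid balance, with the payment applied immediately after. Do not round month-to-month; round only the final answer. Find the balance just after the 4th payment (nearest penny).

£1,518.61

Monthly rate r = 21.3%/12 = 1.775% = 0.01775.
Each month: B ← B·(1+r) − £440.00.
Month 1: interest £55.03; balance after payment £2,715.03.
Month 2: interest £48.19; balance after payment £2,323.22.
Month 3: interest £41.24; balance after payment £1,924.45.
Month 4: interest £34.16; balance after payment £1,518.61.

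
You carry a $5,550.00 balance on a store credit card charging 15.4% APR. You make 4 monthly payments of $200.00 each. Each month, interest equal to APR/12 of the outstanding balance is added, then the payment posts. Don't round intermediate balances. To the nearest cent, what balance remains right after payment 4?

Monthly rate r = 15.4%/12 = 1.28333% = 0.0128333.
Each month: B ← B·(1+r) − $200.00.
Month 1: interest $71.23; balance after payment $5,421.23.
Month 2: interest $69.57; balance after payment $5,290.80.
Month 3: interest $67.90; balance after payment $5,158.70.
Month 4: interest $66.20; balance after payment $5,024.90.

$5,024.90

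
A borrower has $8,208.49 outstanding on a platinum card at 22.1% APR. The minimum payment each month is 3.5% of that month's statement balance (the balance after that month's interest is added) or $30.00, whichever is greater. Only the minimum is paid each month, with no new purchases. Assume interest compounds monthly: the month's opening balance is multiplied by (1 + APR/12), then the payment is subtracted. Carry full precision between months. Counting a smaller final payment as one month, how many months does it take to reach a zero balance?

Monthly rate r = 22.1%/12 = 1.84167% = 0.0184167.
While 3.5% of the post-interest balance exceeds $30.00, each month B ← (B·(1+r))·(1 − 0.035), i.e. B shrinks by the factor (1+r)·0.965 = 0.98277.
This holds for months 1–132. Entering month 133 the balance is $828.01; 3.5% of the post-interest balance is now below $30.00, so the flat $30.00 minimum applies from here.
From month 133 a fixed $30.00 at rate r clears $828.01 in 39 more payments. Total: 132 + 39 = 171 months.

171 months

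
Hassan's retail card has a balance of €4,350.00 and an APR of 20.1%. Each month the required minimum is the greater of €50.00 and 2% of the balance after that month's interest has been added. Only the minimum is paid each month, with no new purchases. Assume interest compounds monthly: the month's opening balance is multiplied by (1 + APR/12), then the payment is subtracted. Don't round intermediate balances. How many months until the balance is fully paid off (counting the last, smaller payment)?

Monthly rate r = 20.1%/12 = 1.675% = 0.01675.
While 2% of the post-interest balance exceeds €50.00, each month B ← (B·(1+r))·(1 − 0.02), i.e. B shrinks by the factor (1+r)·0.98 = 0.99642.
This holds for months 1–159. Entering month 160 the balance is €2,457.48; 2% of the post-interest balance is now below €50.00, so the flat €50.00 minimum applies from here.
From month 160 a fixed €50.00 at rate r clears €2,457.48 in 105 more payments. Total: 159 + 105 = 264 months.

264 months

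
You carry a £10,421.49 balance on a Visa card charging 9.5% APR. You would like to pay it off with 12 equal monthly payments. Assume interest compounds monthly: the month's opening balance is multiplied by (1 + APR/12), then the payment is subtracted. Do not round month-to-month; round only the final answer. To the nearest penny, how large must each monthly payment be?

Monthly rate r = 9.5%/12 = 0.791667% = 0.00791667.
Level-payment amortization: P = B₀·r / (1 − (1+r)^(−n)) = 10421.49·0.00791667 / (1 − 1.00792^(−12)).
Denominator 1 − (1+r)^(−12) = 0.0902868339.
P = 82.5035 / 0.0902868339 ≈ 913.79.

£913.79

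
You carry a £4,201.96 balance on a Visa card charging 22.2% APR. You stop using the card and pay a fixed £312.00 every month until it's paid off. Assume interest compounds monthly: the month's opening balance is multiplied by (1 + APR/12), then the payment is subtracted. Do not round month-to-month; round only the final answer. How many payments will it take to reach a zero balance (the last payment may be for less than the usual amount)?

16 months

Monthly rate r = 22.2%/12 = 1.85% = 0.0185.
Recurrence: B ← B·(1+r) − £312.00.
Month 1: interest £77.74; balance after payment £3,967.70.
Month 2: interest £73.40; balance after payment £3,729.10.
Closed form: n = −ln(1 − rB₀/P)/ln(1+r) = −ln(0.75085)/ln(1.0185) ≈ 15.632, so the balance reaches zero during payment 16.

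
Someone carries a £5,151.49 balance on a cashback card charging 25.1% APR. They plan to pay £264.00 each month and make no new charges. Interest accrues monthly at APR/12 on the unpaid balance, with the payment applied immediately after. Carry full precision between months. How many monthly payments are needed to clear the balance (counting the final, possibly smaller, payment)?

Monthly rate r = 25.1%/12 = 2.09167% = 0.0209167.
Recurrence: B ← B·(1+r) − £264.00.
Month 1: interest £107.75; balance after payment £4,995.24.
Month 2: interest £104.48; balance after payment £4,835.73.
Closed form: n = −ln(1 − rB₀/P)/ln(1+r) = −ln(0.59185)/ln(1.02092) ≈ 25.337, so the balance reaches zero during payment 26.

26 months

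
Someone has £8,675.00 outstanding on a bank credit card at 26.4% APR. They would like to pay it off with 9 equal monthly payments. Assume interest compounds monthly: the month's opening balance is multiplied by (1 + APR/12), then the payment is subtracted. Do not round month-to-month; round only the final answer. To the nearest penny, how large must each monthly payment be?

£1,072.99

Monthly rate r = 26.4%/12 = 2.2% = 0.022.
Level-payment amortization: P = B₀·r / (1 − (1+r)^(−n)) = 8675.00·0.022 / (1 − 1.022^(−9)).
Denominator 1 − (1+r)^(−9) = 0.177867271.
P = 190.85 / 0.177867271 ≈ 1072.99.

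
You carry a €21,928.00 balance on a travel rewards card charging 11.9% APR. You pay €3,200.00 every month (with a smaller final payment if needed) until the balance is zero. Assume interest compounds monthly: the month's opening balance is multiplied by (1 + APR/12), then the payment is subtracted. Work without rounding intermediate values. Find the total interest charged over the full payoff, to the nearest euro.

Monthly rate r = 11.9%/12 = 0.991667% = 0.00991667.
Payoff takes n = ⌈−ln(1 − rB₀/P)/ln(1+r)⌉ = ⌈7.132⌉ = 8 payments; the last is €422.84.
Total paid = 7·€3,200.00 + €422.84 = €22,822.84.
Total interest = total paid − principal = €22,822.84 − €21,928.00 = €894.84.

€895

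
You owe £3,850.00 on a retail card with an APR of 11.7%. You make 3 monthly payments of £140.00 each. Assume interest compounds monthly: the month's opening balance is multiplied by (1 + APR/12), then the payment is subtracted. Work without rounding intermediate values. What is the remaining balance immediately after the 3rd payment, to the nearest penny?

Monthly rate r = 11.7%/12 = 0.975% = 0.00975.
Each month: B ← B·(1+r) − £140.00.
Month 1: interest £37.54; balance after payment £3,747.54.
Month 2: interest £36.54; balance after payment £3,644.08.
Month 3: interest £35.53; balance after payment £3,539.61.

£3,539.61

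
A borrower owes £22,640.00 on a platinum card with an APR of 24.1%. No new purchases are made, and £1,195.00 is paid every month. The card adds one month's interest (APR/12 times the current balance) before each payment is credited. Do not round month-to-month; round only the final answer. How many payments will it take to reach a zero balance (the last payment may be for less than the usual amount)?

25 payments

Monthly rate r = 24.1%/12 = 2.00833% = 0.0200833.
Recurrence: B ← B·(1+r) − £1,195.00.
Month 1: interest £454.69; balance after payment £21,899.69.
Month 2: interest £439.82; balance after payment £21,144.51.
Closed form: n = −ln(1 − rB₀/P)/ln(1+r) = −ln(0.61951)/ln(1.02008) ≈ 24.081, so the balance reaches zero during payment 25.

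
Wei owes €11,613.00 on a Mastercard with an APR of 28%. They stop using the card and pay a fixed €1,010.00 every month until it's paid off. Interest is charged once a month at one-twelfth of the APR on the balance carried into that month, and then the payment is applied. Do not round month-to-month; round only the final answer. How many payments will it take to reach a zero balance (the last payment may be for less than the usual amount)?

14 months

Monthly rate r = 28%/12 = 2.33333% = 0.0233333.
Recurrence: B ← B·(1+r) − €1,010.00.
Month 1: interest €270.97; balance after payment €10,873.97.
Month 2: interest €253.73; balance after payment €10,117.70.
Closed form: n = −ln(1 − rB₀/P)/ln(1+r) = −ln(0.73171)/ln(1.02333) ≈ 13.543, so the balance reaches zero during payment 14.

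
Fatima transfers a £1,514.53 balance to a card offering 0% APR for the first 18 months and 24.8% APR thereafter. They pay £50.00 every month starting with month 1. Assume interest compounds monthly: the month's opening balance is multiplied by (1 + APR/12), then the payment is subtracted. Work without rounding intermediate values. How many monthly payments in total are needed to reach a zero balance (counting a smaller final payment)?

Promo months 1–18 at r₀ = 0%/12 = 0; months 19+ at r₁ = 24.8%/12 = 0.0206667.
After month 18 (no interest yet): B = £1,514.53 − 18·£50.00 = £614.53.
Then at r₁ with £50.00/mo: n₂ = −ln(1 − r₁·B/P)/ln(1+r₁) ≈ 14.33 → 15 more payments.

33 payments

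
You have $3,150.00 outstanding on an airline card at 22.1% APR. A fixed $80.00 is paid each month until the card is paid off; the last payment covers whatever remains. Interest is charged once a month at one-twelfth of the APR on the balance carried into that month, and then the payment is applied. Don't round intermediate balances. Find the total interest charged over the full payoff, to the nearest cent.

Monthly rate r = 22.1%/12 = 1.84167% = 0.0184167.
Payoff takes n = ⌈−ln(1 − rB₀/P)/ln(1+r)⌉ = ⌈70.773⌉ = 71 payments; the last is $62.00.
Total paid = 70·$80.00 + $62.00 = $5,662.00.
Total interest = total paid − principal = $5,662.00 − $3,150.00 = $2,512.00.

$2,512.00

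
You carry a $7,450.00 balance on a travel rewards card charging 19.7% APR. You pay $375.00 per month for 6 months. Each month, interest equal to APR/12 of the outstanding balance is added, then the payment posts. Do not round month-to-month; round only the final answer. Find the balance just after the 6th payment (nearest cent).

$5,870.22

Monthly rate r = 19.7%/12 = 1.64167% = 0.0164167.
Each month: B ← B·(1+r) − $375.00.
Month 1: interest $122.30; balance after payment $7,197.30.
Month 2: interest $118.16; balance after payment $6,940.46.
Month 3: interest $113.94; balance after payment $6,679.40.
Month 4: interest $109.65; balance after payment $6,414.05.
Month 5: interest $105.30; balance after payment $6,144.35.
Month 6: interest $100.87; balance after payment $5,870.22.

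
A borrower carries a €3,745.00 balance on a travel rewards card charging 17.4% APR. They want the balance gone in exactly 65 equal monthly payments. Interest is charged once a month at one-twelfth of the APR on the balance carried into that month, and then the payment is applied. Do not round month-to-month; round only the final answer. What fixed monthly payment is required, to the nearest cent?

Monthly rate r = 17.4%/12 = 1.45% = 0.0145.
Level-payment amortization: P = B₀·r / (1 − (1+r)^(−n)) = 3745.00·0.0145 / (1 − 1.0145^(−65)).
Denominator 1 − (1+r)^(−65) = 0.607701488.
P = 54.3025 / 0.607701488 ≈ 89.36.

€89.36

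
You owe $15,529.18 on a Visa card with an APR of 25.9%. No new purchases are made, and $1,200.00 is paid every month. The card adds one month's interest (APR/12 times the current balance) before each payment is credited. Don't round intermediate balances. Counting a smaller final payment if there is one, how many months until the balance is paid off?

16 months

Monthly rate r = 25.9%/12 = 2.15833% = 0.0215833.
Recurrence: B ← B·(1+r) − $1,200.00.
Month 1: interest $335.17; balance after payment $14,664.35.
Month 2: interest $316.51; balance after payment $13,780.86.
Closed form: n = −ln(1 − rB₀/P)/ln(1+r) = −ln(0.72069)/ln(1.02158) ≈ 15.339, so the balance reaches zero during payment 16.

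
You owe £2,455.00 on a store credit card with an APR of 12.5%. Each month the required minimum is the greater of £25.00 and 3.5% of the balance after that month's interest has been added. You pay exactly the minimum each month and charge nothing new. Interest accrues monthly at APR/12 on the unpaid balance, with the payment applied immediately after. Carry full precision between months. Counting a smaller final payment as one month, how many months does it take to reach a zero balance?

83 months

Monthly rate r = 12.5%/12 = 1.04167% = 0.0104167.
While 3.5% of the post-interest balance exceeds £25.00, each month B ← (B·(1+r))·(1 − 0.035), i.e. B shrinks by the factor (1+r)·0.965 = 0.97505.
This holds for months 1–50. Entering month 51 the balance is £694.13; 3.5% of the post-interest balance is now below £25.00, so the flat £25.00 minimum applies from here.
From month 51 a fixed £25.00 at rate r clears £694.13 in 33 more payments. Total: 50 + 33 = 83 months.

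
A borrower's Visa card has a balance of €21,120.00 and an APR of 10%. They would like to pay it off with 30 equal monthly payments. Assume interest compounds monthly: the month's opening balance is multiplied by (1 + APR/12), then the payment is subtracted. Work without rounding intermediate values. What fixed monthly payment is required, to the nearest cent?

Monthly rate r = 10%/12 = 0.833333% = 0.00833333.
Level-payment amortization: P = B₀·r / (1 − (1+r)^(−n)) = 21120.00·0.00833333 / (1 − 1.00833^(−30)).
Denominator 1 − (1+r)^(−30) = 0.220392027.
P = 176 / 0.220392027 ≈ 798.58.

€798.58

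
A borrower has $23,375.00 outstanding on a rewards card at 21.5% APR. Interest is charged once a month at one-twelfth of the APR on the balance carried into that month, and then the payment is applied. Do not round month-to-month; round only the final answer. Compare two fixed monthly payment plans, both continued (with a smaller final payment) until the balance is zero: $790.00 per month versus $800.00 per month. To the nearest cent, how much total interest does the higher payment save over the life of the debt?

Monthly rate r = 21.5%/12 = 1.79167% = 0.0179167.
At $790.00/mo: n = ⌈−ln(1 − rB₀/P)/ln(1+r)⌉ = 43 payments (last $422.56); total interest = total paid − $23,375.00 = $10,227.56.
At $800.00/mo: 42 payments (last $596.59); total interest $10,021.59.
Interest saved = $10,227.56 − $10,021.59 = $205.97.

$205.97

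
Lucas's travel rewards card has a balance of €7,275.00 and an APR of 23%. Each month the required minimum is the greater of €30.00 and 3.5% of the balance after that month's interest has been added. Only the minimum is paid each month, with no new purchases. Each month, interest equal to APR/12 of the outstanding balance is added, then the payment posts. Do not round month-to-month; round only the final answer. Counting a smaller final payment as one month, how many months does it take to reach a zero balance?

171 months

Monthly rate r = 23%/12 = 1.91667% = 0.0191667.
While 3.5% of the post-interest balance exceeds €30.00, each month B ← (B·(1+r))·(1 − 0.035), i.e. B shrinks by the factor (1+r)·0.965 = 0.9835.
This holds for months 1–130. Entering month 131 the balance is €836.11; 3.5% of the post-interest balance is now below €30.00, so the flat €30.00 minimum applies from here.
From month 131 a fixed €30.00 at rate r clears €836.11 in 41 more payments. Total: 130 + 41 = 171 months.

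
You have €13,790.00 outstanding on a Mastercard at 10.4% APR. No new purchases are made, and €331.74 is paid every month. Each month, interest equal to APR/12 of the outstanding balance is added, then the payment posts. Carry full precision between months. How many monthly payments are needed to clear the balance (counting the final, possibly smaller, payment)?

52 months

Monthly rate r = 10.4%/12 = 0.866667% = 0.00866667.
Recurrence: B ← B·(1+r) − €331.74.
Month 1: interest €119.51; balance after payment €13,577.77.
Month 2: interest €117.67; balance after payment €13,363.71.
Closed form: n = −ln(1 − rB₀/P)/ln(1+r) = −ln(0.63974)/ln(1.00867) ≈ 51.765, so the balance reaches zero during payment 52.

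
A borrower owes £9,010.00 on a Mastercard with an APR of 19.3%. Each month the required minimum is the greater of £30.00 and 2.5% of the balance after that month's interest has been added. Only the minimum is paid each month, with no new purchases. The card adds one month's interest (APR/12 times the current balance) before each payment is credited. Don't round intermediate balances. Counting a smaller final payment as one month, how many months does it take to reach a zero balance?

280 months

Monthly rate r = 19.3%/12 = 1.60833% = 0.0160833.
While 2.5% of the post-interest balance exceeds £30.00, each month B ← (B·(1+r))·(1 − 0.025), i.e. B shrinks by the factor (1+r)·0.975 = 0.99068.
This holds for months 1–218. Entering month 219 the balance is £1,170.37; 2.5% of the post-interest balance is now below £30.00, so the flat £30.00 minimum applies from here.
From month 219 a fixed £30.00 at rate r clears £1,170.37 in 62 more payments. Total: 218 + 62 = 280 months.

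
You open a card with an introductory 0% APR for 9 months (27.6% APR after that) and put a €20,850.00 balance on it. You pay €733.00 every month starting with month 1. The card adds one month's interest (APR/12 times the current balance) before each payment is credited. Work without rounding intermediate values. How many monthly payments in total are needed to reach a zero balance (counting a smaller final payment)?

Promo months 1–9 at r₀ = 0%/12 = 0; months 10+ at r₁ = 27.6%/12 = 0.023.
After month 9 (no interest yet): B = €20,850.00 − 9·€733.00 = €14,253.00.
Then at r₁ with €733.00/mo: n₂ = −ln(1 − r₁·B/P)/ln(1+r₁) ≈ 26.07 → 27 more payments.

36 payments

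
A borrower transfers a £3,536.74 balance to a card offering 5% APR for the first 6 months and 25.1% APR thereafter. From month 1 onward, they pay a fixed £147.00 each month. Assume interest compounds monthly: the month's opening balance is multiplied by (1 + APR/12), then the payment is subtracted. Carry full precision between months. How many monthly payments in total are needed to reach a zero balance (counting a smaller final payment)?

Promo months 1–6 at r₀ = 5%/12 = 0.00416667; months 7+ at r₁ = 25.1%/12 = 0.0209167.
After month 6: iterate B ← B·(1+r₀) − £147.00 for 6 months → £2,734.85.
Then at r₁ with £147.00/mo: n₂ = −ln(1 − r₁·B/P)/ln(1+r₁) ≈ 23.81 → 24 more payments.

30 months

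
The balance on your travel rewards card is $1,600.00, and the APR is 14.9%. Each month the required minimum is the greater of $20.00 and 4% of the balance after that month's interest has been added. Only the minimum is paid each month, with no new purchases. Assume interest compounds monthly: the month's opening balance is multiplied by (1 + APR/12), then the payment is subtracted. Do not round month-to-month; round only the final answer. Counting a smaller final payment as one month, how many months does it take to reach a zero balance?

Monthly rate r = 14.9%/12 = 1.24167% = 0.0124167.
While 4% of the post-interest balance exceeds $20.00, each month B ← (B·(1+r))·(1 − 0.04), i.e. B shrinks by the factor (1+r)·0.96 = 0.97192.
This holds for months 1–42. Entering month 43 the balance is $483.73; 4% of the post-interest balance is now below $20.00, so the flat $20.00 minimum applies from here.
From month 43 a fixed $20.00 at rate r clears $483.73 in 29 more payments. Total: 42 + 29 = 71 months.

71 months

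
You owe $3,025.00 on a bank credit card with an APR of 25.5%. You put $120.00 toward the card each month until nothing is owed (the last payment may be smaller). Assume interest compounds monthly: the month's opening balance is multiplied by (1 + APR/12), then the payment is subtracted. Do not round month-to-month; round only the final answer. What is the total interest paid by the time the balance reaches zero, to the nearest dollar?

Monthly rate r = 25.5%/12 = 2.125% = 0.02125.
Payoff takes n = ⌈−ln(1 − rB₀/P)/ln(1+r)⌉ = ⌈36.485⌉ = 37 payments; the last is $58.47.
Total paid = 36·$120.00 + $58.47 = $4,378.47.
Total interest = total paid − principal = $4,378.47 − $3,025.00 = $1,353.47.

$1,353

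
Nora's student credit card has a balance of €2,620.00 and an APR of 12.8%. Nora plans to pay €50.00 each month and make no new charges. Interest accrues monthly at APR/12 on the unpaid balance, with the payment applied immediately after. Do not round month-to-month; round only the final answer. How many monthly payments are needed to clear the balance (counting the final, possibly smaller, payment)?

78 payments

Monthly rate r = 12.8%/12 = 1.06667% = 0.0106667.
Recurrence: B ← B·(1+r) − €50.00.
Month 1: interest €27.95; balance after payment €2,597.95.
Month 2: interest €27.71; balance after payment €2,575.66.
Closed form: n = −ln(1 − rB₀/P)/ln(1+r) = −ln(0.44107)/ln(1.01067) ≈ 77.148, so the balance reaches zero during payment 78.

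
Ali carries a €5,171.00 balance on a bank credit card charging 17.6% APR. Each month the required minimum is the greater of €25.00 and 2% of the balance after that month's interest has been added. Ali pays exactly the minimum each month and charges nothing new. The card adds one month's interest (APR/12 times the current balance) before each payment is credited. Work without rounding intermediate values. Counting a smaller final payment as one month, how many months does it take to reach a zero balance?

Monthly rate r = 17.6%/12 = 1.46667% = 0.0146667.
While 2% of the post-interest balance exceeds €25.00, each month B ← (B·(1+r))·(1 − 0.02), i.e. B shrinks by the factor (1+r)·0.98 = 0.99437.
This holds for months 1–255. Entering month 256 the balance is €1,226.56; 2% of the post-interest balance is now below €25.00, so the flat €25.00 minimum applies from here.
From month 256 a fixed €25.00 at rate r clears €1,226.56 in 88 more payments. Total: 255 + 88 = 343 months.

343 months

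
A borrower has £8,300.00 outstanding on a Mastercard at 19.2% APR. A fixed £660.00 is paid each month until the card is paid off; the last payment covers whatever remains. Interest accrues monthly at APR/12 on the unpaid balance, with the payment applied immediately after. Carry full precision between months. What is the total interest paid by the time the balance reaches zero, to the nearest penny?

£1,041.84

Monthly rate r = 19.2%/12 = 1.6% = 0.016.
Payoff takes n = ⌈−ln(1 − rB₀/P)/ln(1+r)⌉ = ⌈14.153⌉ = 15 payments; the last is £101.84.
Total paid = 14·£660.00 + £101.84 = £9,341.84.
Total interest = total paid − principal = £9,341.84 − £8,300.00 = £1,041.84.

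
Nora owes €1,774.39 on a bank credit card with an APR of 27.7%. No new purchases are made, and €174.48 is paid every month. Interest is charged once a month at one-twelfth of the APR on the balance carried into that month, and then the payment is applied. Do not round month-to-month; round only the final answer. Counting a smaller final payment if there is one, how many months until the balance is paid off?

Monthly rate r = 27.7%/12 = 2.30833% = 0.0230833.
Recurrence: B ← B·(1+r) − €174.48.
Month 1: interest €40.96; balance after payment €1,640.87.
Month 2: interest €37.88; balance after payment €1,504.27.
Closed form: n = −ln(1 − rB₀/P)/ln(1+r) = −ln(0.76525)/ln(1.02308) ≈ 11.724, so the balance reaches zero during payment 12.

12 payments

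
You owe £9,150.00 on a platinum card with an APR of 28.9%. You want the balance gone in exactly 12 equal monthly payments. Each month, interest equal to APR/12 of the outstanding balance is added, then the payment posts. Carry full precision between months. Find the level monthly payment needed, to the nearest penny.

£887.06

Monthly rate r = 28.9%/12 = 2.40833% = 0.0240833.
Level-payment amortization: P = B₀·r / (1 − (1+r)^(−n)) = 9150.00·0.0240833 / (1 − 1.02408^(−12)).
Denominator 1 − (1+r)^(−12) = 0.248417911.
P = 220.362 / 0.248417911 ≈ 887.06.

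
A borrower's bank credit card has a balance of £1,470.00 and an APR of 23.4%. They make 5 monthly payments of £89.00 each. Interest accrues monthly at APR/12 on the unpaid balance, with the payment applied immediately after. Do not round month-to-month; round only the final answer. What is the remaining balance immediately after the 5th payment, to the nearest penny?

£1,156.33

Monthly rate r = 23.4%/12 = 1.95% = 0.0195.
Each month: B ← B·(1+r) − £89.00.
Month 1: interest £28.66; balance after payment £1,409.66.
Month 2: interest £27.49; balance after payment £1,348.15.
Month 3: interest £26.29; balance after payment £1,285.44.
Month 4: interest £25.07; balance after payment £1,221.51.
Month 5: interest £23.82; balance after payment £1,156.33.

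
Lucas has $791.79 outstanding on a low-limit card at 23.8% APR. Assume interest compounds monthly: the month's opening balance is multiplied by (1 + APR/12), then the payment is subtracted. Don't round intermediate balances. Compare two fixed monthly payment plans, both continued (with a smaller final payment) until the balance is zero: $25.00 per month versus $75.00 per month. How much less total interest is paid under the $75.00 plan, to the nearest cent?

Monthly rate r = 23.8%/12 = 1.98333% = 0.0198333.
At $25.00/mo: n = ⌈−ln(1 − rB₀/P)/ln(1+r)⌉ = 51 payments (last $9.37); total interest = total paid − $791.79 = $467.58.
At $75.00/mo: 12 payments (last $72.25); total interest $105.46.
Interest saved = $467.58 − $105.46 = $362.12.

$362.12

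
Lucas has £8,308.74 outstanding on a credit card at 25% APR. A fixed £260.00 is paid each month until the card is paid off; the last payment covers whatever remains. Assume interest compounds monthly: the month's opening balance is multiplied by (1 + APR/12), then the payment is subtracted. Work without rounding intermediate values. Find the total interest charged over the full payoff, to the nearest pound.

Monthly rate r = 25%/12 = 2.08333% = 0.0208333.
Payoff takes n = ⌈−ln(1 − rB₀/P)/ln(1+r)⌉ = ⌈53.150⌉ = 54 payments; the last is £39.27.
Total paid = 53·£260.00 + £39.27 = £13,819.27.
Total interest = total paid − principal = £13,819.27 − £8,308.74 = £5,510.53.

£5,511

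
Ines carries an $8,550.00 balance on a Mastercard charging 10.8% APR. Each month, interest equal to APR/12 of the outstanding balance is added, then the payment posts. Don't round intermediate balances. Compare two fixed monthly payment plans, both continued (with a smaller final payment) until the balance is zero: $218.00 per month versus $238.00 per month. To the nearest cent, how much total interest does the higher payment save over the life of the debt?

Monthly rate r = 10.8%/12 = 0.9% = 0.009.
At $218.00/mo: n = ⌈−ln(1 − rB₀/P)/ln(1+r)⌉ = 49 payments (last $129.51); total interest = total paid − $8,550.00 = $2,043.51.
At $238.00/mo: 44 payments (last $140.70); total interest $1,824.70.
Interest saved = $2,043.51 − $1,824.70 = $218.81.

$218.81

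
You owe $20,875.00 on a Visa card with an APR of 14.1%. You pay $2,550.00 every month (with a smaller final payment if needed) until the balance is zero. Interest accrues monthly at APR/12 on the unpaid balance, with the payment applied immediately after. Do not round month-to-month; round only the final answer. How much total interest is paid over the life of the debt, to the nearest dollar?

Monthly rate r = 14.1%/12 = 1.175% = 0.01175.
Payoff takes n = ⌈−ln(1 − rB₀/P)/ln(1+r)⌉ = ⌈8.658⌉ = 9 payments; the last is $1,680.43.
Total paid = 8·$2,550.00 + $1,680.43 = $22,080.43.
Total interest = total paid − principal = $22,080.43 − $20,875.00 = $1,205.43.

$1,205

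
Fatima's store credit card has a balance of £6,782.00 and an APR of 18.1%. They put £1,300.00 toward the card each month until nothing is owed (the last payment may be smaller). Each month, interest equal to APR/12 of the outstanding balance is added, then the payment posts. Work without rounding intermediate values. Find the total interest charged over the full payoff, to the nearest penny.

£337.28

Monthly rate r = 18.1%/12 = 1.50833% = 0.0150833.
Payoff takes n = ⌈−ln(1 − rB₀/P)/ln(1+r)⌉ = ⌈5.475⌉ = 6 payments; the last is £619.28.
Total paid = 5·£1,300.00 + £619.28 = £7,119.28.
Total interest = total paid − principal = £7,119.28 − £6,782.00 = £337.28.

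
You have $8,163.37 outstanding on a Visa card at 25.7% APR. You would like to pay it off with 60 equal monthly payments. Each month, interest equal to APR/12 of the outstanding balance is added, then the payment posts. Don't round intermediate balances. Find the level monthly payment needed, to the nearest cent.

$242.97

Monthly rate r = 25.7%/12 = 2.14167% = 0.0214167.
Level-payment amortization: P = B₀·r / (1 − (1+r)^(−n)) = 8163.37·0.0214167 / (1 − 1.02142^(−60)).
Denominator 1 − (1+r)^(−60) = 0.719570565.
P = 174.832 / 0.719570565 ≈ 242.97.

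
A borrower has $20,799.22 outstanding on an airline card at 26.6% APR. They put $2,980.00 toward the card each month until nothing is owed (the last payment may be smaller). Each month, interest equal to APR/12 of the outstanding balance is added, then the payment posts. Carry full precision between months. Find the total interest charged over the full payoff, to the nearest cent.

Monthly rate r = 26.6%/12 = 2.21667% = 0.0221667.
Payoff takes n = ⌈−ln(1 − rB₀/P)/ln(1+r)⌉ = ⌈7.666⌉ = 8 payments; the last is $1,992.92.
Total paid = 7·$2,980.00 + $1,992.92 = $22,852.92.
Total interest = total paid − principal = $22,852.92 − $20,799.22 = $2,053.70.

$2,053.70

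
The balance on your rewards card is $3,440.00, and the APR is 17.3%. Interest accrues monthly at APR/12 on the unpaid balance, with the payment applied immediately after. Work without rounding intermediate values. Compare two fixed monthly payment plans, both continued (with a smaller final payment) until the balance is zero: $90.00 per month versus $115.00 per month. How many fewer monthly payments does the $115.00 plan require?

16 fewer payments

Monthly rate r = 17.3%/12 = 1.44167% = 0.0144167.
At $90.00/mo: n = ⌈−ln(1 − rB₀/P)/ln(1+r)⌉ = 56 payments (last $85.29); total interest = total paid − $3,440.00 = $1,595.29.
At $115.00/mo: 40 payments (last $48.99); total interest $1,093.99.
Payments saved = 56 − 40 = 16.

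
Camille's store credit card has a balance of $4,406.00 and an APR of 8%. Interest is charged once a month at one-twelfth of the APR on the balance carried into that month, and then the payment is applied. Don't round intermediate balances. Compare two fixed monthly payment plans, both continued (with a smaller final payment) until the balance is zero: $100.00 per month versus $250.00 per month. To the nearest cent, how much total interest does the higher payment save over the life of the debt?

$531.06

Monthly rate r = 8%/12 = 0.666667% = 0.00666667.
At $100.00/mo: n = ⌈−ln(1 − rB₀/P)/ln(1+r)⌉ = 53 payments (last $33.88); total interest = total paid − $4,406.00 = $827.88.
At $250.00/mo: 19 payments (last $202.82); total interest $296.82.
Interest saved = $827.88 − $296.82 = $531.06.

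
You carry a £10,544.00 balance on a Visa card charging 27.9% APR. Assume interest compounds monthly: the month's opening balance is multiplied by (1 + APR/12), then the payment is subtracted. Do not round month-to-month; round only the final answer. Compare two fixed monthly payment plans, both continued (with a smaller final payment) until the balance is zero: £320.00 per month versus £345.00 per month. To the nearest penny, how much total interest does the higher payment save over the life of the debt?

£1,616.69

Monthly rate r = 27.9%/12 = 2.325% = 0.02325.
At £320.00/mo: n = ⌈−ln(1 − rB₀/P)/ln(1+r)⌉ = 64 payments (last £67.81); total interest = total paid − £10,544.00 = £9,683.81.
At £345.00/mo: 54 payments (last £326.12); total interest £8,067.12.
Interest saved = £9,683.81 − £8,067.12 = £1,616.69.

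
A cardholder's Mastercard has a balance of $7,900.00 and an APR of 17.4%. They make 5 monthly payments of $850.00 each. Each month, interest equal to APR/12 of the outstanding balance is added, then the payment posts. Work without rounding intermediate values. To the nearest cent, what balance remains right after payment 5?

$4,114.55

Monthly rate r = 17.4%/12 = 1.45% = 0.0145.
Each month: B ← B·(1+r) − $850.00.
Month 1: interest $114.55; balance after payment $7,164.55.
Month 2: interest $103.89; balance after payment $6,418.44.
Month 3: interest $93.07; balance after payment $5,661.50.
Month 4: interest $82.09; balance after payment $4,893.60.
Month 5: interest $70.96; balance after payment $4,114.55.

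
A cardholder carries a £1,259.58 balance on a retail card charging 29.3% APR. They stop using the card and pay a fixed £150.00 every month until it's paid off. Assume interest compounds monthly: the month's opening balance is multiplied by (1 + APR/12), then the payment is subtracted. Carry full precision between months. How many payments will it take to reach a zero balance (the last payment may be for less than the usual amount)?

10 payments

Monthly rate r = 29.3%/12 = 2.44167% = 0.0244167.
Recurrence: B ← B·(1+r) − £150.00.
Month 1: interest £30.75; balance after payment £1,140.33.
Month 2: interest £27.84; balance after payment £1,018.18.
Closed form: n = −ln(1 − rB₀/P)/ln(1+r) = −ln(0.79497)/ln(1.02442) ≈ 9.512, so the balance reaches zero during payment 10.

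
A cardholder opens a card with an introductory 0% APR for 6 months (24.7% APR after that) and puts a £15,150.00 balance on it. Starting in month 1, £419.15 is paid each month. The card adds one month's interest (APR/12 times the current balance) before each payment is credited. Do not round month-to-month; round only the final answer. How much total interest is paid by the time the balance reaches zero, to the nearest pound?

Promo months 1–6 at r₀ = 0%/12 = 0; months 7+ at r₁ = 24.7%/12 = 0.0205833.
After month 6 (no interest yet): B = £15,150.00 − 6·£419.15 = £12,635.10.
Then at r₁ with £419.15/mo: n₂ = −ln(1 − r₁·B/P)/ln(1+r₁) ≈ 47.55 → 48 more payments.
Total paid = 53·£419.15 + £232.34 = £22,447.29; interest = £22,447.29 − £15,150.00 = £7,297.29.

£7,297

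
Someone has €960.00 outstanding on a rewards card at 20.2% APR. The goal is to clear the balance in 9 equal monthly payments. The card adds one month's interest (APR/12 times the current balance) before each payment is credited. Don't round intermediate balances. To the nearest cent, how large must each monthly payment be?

Monthly rate r = 20.2%/12 = 1.68333% = 0.0168333.
Level-payment amortization: P = B₀·r / (1 − (1+r)^(−n)) = 960.00·0.0168333 / (1 − 1.01683^(−9)).
Denominator 1 − (1+r)^(−9) = 0.139497714.
P = 16.16 / 0.139497714 ≈ 115.84.

€115.84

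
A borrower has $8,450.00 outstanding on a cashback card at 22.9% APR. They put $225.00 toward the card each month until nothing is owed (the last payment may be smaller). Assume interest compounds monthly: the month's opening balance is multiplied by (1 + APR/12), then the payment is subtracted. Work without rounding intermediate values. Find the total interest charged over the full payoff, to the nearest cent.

$6,561.87

Monthly rate r = 22.9%/12 = 1.90833% = 0.0190833.
Payoff takes n = ⌈−ln(1 − rB₀/P)/ln(1+r)⌉ = ⌈66.718⌉ = 67 payments; the last is $161.87.
Total paid = 66·$225.00 + $161.87 = $15,011.87.
Total interest = total paid − principal = $15,011.87 − $8,450.00 = $6,561.87.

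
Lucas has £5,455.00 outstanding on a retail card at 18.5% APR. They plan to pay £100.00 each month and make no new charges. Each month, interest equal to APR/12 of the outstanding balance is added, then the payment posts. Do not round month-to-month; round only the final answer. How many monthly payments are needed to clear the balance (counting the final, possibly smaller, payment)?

121 payments

Monthly rate r = 18.5%/12 = 1.54167% = 0.0154167.
Recurrence: B ← B·(1+r) − £100.00.
Month 1: interest £84.10; balance after payment £5,439.10.
Month 2: interest £83.85; balance after payment £5,422.95.
Closed form: n = −ln(1 − rB₀/P)/ln(1+r) = −ln(0.15902)/ln(1.01542) ≈ 120.185, so the balance reaches zero during payment 121.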